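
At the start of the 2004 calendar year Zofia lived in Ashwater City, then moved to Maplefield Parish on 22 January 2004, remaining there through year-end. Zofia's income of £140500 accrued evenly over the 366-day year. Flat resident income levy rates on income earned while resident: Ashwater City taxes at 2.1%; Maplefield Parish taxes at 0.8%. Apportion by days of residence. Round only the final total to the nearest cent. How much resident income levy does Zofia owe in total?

£1228.80

Ashwater City, 1 January – 21 January 2004: 21 days → £140500 × 2.1% × 21/366 = £169.2910
Maplefield Parish, 22 January – 31 December 2004: 345 days → £140500 × 0.8% × 345/366 = £1059.5082
Total = £1228.7992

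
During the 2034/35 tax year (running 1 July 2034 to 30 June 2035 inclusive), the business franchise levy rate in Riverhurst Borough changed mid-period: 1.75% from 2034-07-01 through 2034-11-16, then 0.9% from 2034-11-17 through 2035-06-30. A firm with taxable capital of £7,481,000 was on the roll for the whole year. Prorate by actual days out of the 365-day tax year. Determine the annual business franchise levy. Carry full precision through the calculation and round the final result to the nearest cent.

£91,544.89

2034-07-01 to 2034-11-16: 139 days at 1.75% → £7,481,000 × 1.75% × 139/365 = £49,856.2534
2034-11-17 to 2035-06-30: 226 days at 0.9% → £7,481,000 × 0.9% × 226/365 = £41,688.6411
Total = £91,544.8945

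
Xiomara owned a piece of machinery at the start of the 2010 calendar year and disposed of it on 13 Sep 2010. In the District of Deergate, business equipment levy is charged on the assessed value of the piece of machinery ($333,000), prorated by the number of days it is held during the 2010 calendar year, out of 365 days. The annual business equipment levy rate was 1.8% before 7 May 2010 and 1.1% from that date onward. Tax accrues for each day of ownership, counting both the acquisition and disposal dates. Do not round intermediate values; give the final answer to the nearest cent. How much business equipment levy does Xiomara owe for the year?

$3,373.79

1 Jan – 6 May 2010: 126 days at 1.8% → $333,000 × 1.8% × 126/365 = $2,069.1616
7 May – 13 Sep 2010: 130 days at 1.1% → $333,000 × 1.1% × 130/365 = $1,304.6301
Total = $3,373.7918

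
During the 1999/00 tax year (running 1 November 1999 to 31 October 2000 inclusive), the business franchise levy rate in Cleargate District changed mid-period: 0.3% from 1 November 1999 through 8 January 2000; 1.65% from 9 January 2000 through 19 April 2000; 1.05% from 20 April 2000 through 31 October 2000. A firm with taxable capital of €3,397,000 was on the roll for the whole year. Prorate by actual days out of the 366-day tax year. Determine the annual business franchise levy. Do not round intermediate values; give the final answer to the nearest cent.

1 November 1999 – 8 January 2000: 69 days at 0.3% → €3,397,000 × 0.3% × 69/366 = €1,921.2541
9 January – 19 April 2000: 102 days at 1.65% → €3,397,000 × 1.65% × 102/366 = €15,620.6311
20 April – 31 October 2000: 195 days at 1.05% → €3,397,000 × 1.05% × 195/366 = €19,003.7090
Total = €36,545.5943

€36,545.59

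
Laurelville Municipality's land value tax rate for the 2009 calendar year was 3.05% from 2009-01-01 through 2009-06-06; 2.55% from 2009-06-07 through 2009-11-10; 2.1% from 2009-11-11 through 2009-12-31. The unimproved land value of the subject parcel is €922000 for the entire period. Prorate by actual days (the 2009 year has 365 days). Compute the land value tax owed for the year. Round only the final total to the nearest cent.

2009-01-01 to 2009-06-06: 157 days at 3.05% → €922000 × 3.05% × 157/365 = €12095.8822
2009-06-07 to 2009-11-10: 157 days at 2.55% → €922000 × 2.55% × 157/365 = €10112.9507
2009-11-11 to 2009-12-31: 51 days at 2.1% → €922000 × 2.1% × 51/365 = €2705.3753
Total = €24914.2082

€24914.21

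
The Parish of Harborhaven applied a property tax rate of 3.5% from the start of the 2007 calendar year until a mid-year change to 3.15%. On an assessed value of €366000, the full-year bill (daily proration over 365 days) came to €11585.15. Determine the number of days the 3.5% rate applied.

Let d = days at the first rate; then 365 − d days at the second rate.
€366000 × [3.5%·d + 3.15%·(365−d)] / 365 = €11585.15
Solving gives d = 16, so the new rate took effect on 17 Jan 2007.

16 days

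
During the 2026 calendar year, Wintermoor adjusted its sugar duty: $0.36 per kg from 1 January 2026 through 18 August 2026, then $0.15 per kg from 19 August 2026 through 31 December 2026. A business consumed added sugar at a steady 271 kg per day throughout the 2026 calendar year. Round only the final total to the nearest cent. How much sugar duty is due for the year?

1 January – 18 August 2026: 230 days × 271 kg/day = 62,330 kg at $0.36/kg → $22,438.80
19 August – 31 December 2026: 135 days × 271 kg/day = 36,585 kg at $0.15/kg → $5,487.75

$27,926.55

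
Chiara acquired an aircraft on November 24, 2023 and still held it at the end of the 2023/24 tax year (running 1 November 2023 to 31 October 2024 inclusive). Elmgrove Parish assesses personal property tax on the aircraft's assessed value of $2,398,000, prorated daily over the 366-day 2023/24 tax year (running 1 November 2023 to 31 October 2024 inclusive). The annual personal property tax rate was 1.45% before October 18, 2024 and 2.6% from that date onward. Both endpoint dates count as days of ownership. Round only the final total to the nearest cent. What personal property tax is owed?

November 24, 2023 – October 17, 2024: 329 days at 1.45% → $2,398,000 × 1.45% × 329/366 = $31,255.8989
October 18 – October 31, 2024: 14 days at 2.6% → $2,398,000 × 2.6% × 14/366 = $2,384.8962
Total = $33,640.7951

$33,640.80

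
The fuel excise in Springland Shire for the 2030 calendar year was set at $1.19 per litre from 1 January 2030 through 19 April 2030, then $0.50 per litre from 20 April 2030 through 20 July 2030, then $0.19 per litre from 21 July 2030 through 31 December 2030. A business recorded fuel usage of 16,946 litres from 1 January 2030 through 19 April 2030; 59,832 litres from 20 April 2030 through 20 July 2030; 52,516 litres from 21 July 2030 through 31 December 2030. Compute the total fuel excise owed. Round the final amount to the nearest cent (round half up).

1 January – 19 April 2030: 16,946 litres at $1.19/litre → $20,165.74
20 April – 20 July 2030: 59,832 litres at $0.50/litre → $29,916.00
21 July – 31 December 2030: 52,516 litres at $0.19/litre → $9,978.04

$60,059.78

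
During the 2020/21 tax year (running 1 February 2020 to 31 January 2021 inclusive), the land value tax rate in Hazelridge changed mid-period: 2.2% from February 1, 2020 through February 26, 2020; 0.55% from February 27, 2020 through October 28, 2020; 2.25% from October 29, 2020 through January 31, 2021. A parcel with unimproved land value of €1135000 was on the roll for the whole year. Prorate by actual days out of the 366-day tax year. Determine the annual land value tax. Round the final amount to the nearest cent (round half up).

€12581.13

February 1 – February 26, 2020: 26 days at 2.2% → €1135000 × 2.2% × 26/366 = €1773.8251
February 27 – October 28, 2020: 245 days at 0.55% → €1135000 × 0.55% × 245/366 = €4178.7227
October 29, 2020 – January 31, 2021: 95 days at 2.25% → €1135000 × 2.25% × 95/366 = €6628.5861
Total = €12581.1339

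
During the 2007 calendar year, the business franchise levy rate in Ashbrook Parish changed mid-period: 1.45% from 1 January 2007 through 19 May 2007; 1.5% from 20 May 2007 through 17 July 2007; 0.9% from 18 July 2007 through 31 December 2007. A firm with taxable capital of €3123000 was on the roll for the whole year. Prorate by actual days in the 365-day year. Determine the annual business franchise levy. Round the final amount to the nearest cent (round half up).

€37677.07

1 January – 19 May 2007: 139 days at 1.45% → €3123000 × 1.45% × 139/365 = €17244.9493
20 May – 17 July 2007: 59 days at 1.5% → €3123000 × 1.5% × 59/365 = €7572.2055
18 July – 31 December 2007: 167 days at 0.9% → €3123000 × 0.9% × 167/365 = €12859.9151
Total = €37677.0699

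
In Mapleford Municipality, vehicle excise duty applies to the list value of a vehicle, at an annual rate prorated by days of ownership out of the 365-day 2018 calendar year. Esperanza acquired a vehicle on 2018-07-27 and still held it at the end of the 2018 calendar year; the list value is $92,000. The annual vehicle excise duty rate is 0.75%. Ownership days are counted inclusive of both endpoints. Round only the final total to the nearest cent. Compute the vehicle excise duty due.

Days held (2018-07-27 to 2018-12-31): 158 out of 365
Tax = $92,000 × 0.75% × 158/365 = $298.6849

$298.68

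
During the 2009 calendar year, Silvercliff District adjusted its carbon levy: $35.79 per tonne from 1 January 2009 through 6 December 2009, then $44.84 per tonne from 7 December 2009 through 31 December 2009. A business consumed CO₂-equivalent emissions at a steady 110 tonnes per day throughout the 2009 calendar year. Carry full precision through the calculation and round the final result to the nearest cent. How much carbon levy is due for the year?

1 January – 6 December 2009: 340 days × 110 tonnes/day = 37,400 tonnes at $35.79/tonne → $1,338,546.00
7 December – 31 December 2009: 25 days × 110 tonnes/day = 2,750 tonnes at $44.84/tonne → $123,310.00

$1,461,856.00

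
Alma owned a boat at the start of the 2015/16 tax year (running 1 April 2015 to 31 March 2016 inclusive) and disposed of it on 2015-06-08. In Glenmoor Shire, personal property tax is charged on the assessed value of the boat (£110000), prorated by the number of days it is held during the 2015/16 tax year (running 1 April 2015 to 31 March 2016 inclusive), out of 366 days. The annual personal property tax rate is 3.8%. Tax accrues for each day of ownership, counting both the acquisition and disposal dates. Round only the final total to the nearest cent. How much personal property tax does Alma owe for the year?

Days held (2015-04-01 to 2015-06-08): 69 out of 366
Tax = £110000 × 3.8% × 69/366 = £788.0328

£788.03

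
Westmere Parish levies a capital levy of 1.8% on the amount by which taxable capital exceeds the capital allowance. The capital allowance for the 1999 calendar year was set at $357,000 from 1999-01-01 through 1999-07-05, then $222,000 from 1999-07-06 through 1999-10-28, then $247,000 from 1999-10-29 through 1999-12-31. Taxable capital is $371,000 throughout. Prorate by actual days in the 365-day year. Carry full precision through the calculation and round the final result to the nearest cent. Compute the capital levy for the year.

$1,364.79

1999-01-01 to 1999-07-05: 186 days, exemption $357,000 → ($371,000 − $357,000) × 1.8% × 186/365 = $128.4164
1999-07-06 to 1999-10-28: 115 days, exemption $222,000 → ($371,000 − $222,000) × 1.8% × 115/365 = $845.0137
1999-10-29 to 1999-12-31: 64 days, exemption $247,000 → ($371,000 − $247,000) × 1.8% × 64/365 = $391.3644
Total = $1,364.7945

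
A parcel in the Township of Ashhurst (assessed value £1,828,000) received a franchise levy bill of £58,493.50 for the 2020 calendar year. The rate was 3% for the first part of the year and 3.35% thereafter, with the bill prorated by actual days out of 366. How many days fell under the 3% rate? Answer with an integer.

Let d = days at the first rate; then 366 − d days at the second rate.
£1,828,000 × [3%·d + 3.35%·(366−d)] / 366 = £58,493.50
Solving gives d = 157, so the new rate took effect on 6 Jun 2020.

157 days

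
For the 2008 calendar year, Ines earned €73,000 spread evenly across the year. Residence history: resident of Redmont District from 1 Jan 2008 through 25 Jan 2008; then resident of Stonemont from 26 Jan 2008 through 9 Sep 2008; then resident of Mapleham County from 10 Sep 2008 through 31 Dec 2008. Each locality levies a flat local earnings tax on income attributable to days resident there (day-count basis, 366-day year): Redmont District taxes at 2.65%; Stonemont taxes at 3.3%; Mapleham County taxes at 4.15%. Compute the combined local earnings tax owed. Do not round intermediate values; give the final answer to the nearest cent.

€2,568.16

Redmont District, 1 Jan – 25 Jan 2008: 25 days → €73,000 × 2.65% × 25/366 = €132.1380
Stonemont, 26 Jan – 9 Sep 2008: 228 days → €73,000 × 3.3% × 228/366 = €1,500.6885
Mapleham County, 10 Sep – 31 Dec 2008: 113 days → €73,000 × 4.15% × 113/366 = €935.3374
Total = €2,568.1639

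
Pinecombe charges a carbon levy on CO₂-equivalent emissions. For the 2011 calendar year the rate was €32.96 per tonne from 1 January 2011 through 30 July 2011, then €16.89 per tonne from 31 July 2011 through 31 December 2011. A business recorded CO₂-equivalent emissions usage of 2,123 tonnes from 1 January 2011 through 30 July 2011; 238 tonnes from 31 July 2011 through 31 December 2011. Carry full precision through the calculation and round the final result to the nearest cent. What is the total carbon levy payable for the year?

€73,993.90

1 January – 30 July 2011: 2,123 tonnes at €32.96/tonne → €69,974.08
31 July – 31 December 2011: 238 tonnes at €16.89/tonne → €4,019.82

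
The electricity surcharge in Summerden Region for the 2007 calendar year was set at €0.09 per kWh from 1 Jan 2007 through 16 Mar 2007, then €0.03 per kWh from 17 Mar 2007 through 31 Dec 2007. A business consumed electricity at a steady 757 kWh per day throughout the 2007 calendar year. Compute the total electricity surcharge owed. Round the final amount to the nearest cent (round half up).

1 Jan – 16 Mar 2007: 75 days × 757 kWh/day = 56,775 kWh at €0.09/kWh → €5109.75
17 Mar – 31 Dec 2007: 290 days × 757 kWh/day = 219,530 kWh at €0.03/kWh → €6585.90

€11695.65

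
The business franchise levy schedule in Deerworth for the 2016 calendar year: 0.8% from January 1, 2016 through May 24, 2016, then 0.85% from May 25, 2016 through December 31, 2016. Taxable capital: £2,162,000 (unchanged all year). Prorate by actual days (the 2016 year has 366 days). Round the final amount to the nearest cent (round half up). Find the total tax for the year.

£17,948.73

January 1 – May 24, 2016: 145 days at 0.8% → £2,162,000 × 0.8% × 145/366 = £6,852.2404
May 25 – December 31, 2016: 221 days at 0.85% → £2,162,000 × 0.85% × 221/366 = £11,096.4945
Total = £17,948.7350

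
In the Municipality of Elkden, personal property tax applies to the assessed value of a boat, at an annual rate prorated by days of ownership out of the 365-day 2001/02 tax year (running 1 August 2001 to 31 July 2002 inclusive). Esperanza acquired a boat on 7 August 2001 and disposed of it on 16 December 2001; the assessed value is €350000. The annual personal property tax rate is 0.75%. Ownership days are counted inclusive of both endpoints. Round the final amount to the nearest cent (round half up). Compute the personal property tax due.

Days held (7 August – 16 December 2001): 132 out of 365
Tax = €350000 × 0.75% × 132/365 = €949.3151

€949.32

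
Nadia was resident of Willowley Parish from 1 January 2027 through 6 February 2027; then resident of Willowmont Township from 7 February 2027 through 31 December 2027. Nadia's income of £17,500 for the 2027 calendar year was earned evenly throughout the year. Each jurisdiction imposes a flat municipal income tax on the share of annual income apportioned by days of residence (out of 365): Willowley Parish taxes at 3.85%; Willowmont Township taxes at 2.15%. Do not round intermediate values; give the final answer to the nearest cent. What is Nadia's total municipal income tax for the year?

£406.41

Willowley Parish, 1 January – 6 February 2027: 37 days → £17,500 × 3.85% × 37/365 = £68.2979
Willowmont Township, 7 February – 31 December 2027: 328 days → £17,500 × 2.15% × 328/365 = £338.1096
Total = £406.4075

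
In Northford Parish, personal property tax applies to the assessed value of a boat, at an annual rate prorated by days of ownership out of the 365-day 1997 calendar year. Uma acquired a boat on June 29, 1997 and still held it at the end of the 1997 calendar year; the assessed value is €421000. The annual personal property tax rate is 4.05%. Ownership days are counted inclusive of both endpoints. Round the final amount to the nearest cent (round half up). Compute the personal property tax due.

Days held (June 29 – December 31, 1997): 186 out of 365
Tax = €421000 × 4.05% × 186/365 = €8688.7479

€8688.75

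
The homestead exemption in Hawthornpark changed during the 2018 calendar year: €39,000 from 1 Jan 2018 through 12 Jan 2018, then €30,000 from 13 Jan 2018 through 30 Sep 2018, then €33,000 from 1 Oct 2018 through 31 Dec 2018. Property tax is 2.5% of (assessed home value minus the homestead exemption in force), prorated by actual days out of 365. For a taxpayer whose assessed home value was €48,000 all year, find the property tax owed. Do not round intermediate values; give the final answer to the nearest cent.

1 Jan – 12 Jan 2018: 12 days, exemption €39,000 → (€48,000 − €39,000) × 2.5% × 12/365 = €7.3973
13 Jan – 30 Sep 2018: 261 days, exemption €30,000 → (€48,000 − €30,000) × 2.5% × 261/365 = €321.7808
1 Oct – 31 Dec 2018: 92 days, exemption €33,000 → (€48,000 − €33,000) × 2.5% × 92/365 = €94.5205
Total = €423.6986

€423.70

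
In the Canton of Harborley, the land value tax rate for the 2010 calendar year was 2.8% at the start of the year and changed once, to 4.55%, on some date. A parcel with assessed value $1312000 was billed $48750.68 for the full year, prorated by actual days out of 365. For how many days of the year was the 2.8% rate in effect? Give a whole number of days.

174 days

Let d = days at the first rate; then 365 − d days at the second rate.
$1312000 × [2.8%·d + 4.55%·(365−d)] / 365 = $48750.68
Solving gives d = 174, so the new rate took effect on 24 Jun 2010.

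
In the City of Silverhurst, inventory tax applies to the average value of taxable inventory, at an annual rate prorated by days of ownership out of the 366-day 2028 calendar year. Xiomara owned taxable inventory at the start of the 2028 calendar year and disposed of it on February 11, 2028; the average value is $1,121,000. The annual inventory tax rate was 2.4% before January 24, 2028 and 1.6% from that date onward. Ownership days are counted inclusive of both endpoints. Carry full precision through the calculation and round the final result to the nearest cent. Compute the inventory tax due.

January 1 – January 23, 2028: 23 days at 2.4% → $1,121,000 × 2.4% × 23/366 = $1,690.6885
January 24 – February 11, 2028: 19 days at 1.6% → $1,121,000 × 1.6% × 19/366 = $931.1038
Total = $2,621.7923

$2,621.79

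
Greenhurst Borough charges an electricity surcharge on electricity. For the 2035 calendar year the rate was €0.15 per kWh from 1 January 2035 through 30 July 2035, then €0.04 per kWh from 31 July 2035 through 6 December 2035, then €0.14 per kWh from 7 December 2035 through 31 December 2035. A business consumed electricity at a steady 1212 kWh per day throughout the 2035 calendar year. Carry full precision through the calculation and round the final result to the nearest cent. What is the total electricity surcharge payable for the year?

€48855.72

1 January – 30 July 2035: 211 days × 1212 kWh/day = 255,732 kWh at €0.15/kWh → €38359.80
31 July – 6 December 2035: 129 days × 1212 kWh/day = 156,348 kWh at €0.04/kWh → €6253.92
7 December – 31 December 2035: 25 days × 1212 kWh/day = 30,300 kWh at €0.14/kWh → €4242.00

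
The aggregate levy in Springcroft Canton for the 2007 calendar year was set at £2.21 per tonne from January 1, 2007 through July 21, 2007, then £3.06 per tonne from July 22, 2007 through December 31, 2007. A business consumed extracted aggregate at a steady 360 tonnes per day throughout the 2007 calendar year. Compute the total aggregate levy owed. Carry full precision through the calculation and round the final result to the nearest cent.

£340272.00

January 1 – July 21, 2007: 202 days × 360 tonnes/day = 72,720 tonnes at £2.21/tonne → £160711.20
July 22 – December 31, 2007: 163 days × 360 tonnes/day = 58,680 tonnes at £3.06/tonne → £179560.80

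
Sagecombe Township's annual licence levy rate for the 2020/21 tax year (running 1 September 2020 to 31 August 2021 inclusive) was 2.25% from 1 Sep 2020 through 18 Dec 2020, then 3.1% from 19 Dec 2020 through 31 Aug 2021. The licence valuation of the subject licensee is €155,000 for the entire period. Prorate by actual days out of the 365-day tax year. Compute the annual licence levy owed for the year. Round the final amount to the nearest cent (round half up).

€4,411.55

1 Sep – 18 Dec 2020: 109 days at 2.25% → €155,000 × 2.25% × 109/365 = €1,041.4726
19 Dec 2020 – 31 Aug 2021: 256 days at 3.1% → €155,000 × 3.1% × 256/365 = €3,370.0822
Total = €4,411.5548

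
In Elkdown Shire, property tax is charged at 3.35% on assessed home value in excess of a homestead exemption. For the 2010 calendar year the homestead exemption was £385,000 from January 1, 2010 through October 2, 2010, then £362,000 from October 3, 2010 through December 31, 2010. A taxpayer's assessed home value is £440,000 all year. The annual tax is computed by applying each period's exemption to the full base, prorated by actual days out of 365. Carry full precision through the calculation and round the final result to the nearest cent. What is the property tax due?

January 1 – October 2, 2010: 275 days, exemption £385,000 → (£440,000 − £385,000) × 3.35% × 275/365 = £1,388.1849
October 3 – December 31, 2010: 90 days, exemption £362,000 → (£440,000 − £362,000) × 3.35% × 90/365 = £644.3014
Total = £2,032.4863

£2,032.49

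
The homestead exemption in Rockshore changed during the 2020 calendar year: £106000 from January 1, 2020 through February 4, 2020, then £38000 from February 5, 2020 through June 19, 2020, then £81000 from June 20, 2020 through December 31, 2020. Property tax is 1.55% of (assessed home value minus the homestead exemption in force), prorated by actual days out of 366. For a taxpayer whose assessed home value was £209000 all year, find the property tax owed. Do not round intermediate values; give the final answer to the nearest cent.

£2194.61

January 1 – February 4, 2020: 35 days, exemption £106000 → (£209000 − £106000) × 1.55% × 35/366 = £152.6708
February 5 – June 19, 2020: 136 days, exemption £38000 → (£209000 − £38000) × 1.55% × 136/366 = £984.8852
June 20 – December 31, 2020: 195 days, exemption £81000 → (£209000 − £81000) × 1.55% × 195/366 = £1057.0492
Total = £2194.6052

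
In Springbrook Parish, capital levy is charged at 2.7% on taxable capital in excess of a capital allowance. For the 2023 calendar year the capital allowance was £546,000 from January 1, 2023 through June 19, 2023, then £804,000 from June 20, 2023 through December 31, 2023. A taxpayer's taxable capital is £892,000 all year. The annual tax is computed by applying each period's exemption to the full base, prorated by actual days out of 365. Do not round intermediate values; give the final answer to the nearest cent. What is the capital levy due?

January 1 – June 19, 2023: 170 days, exemption £546,000 → (£892,000 − £546,000) × 2.7% × 170/365 = £4,351.0685
June 20 – December 31, 2023: 195 days, exemption £804,000 → (£892,000 − £804,000) × 2.7% × 195/365 = £1,269.3699
Total = £5,620.4384

£5,620.44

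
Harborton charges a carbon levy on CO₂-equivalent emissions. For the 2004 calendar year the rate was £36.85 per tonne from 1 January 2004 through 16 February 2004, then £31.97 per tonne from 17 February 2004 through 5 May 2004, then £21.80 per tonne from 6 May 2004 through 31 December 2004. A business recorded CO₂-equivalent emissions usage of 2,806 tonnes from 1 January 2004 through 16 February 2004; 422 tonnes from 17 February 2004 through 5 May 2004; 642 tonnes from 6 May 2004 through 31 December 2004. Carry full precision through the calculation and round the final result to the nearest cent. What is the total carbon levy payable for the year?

1 January – 16 February 2004: 2,806 tonnes at £36.85/tonne → £103,401.10
17 February – 5 May 2004: 422 tonnes at £31.97/tonne → £13,491.34
6 May – 31 December 2004: 642 tonnes at £21.80/tonne → £13,995.60

£130,888.04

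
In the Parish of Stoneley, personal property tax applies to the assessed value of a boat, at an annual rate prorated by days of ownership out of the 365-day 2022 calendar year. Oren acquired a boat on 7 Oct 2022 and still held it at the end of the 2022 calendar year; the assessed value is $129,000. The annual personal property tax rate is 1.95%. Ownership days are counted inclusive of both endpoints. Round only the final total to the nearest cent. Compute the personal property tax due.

Days held (7 Oct – 31 Dec 2022): 86 out of 365
Tax = $129,000 × 1.95% × 86/365 = $592.6932

$592.69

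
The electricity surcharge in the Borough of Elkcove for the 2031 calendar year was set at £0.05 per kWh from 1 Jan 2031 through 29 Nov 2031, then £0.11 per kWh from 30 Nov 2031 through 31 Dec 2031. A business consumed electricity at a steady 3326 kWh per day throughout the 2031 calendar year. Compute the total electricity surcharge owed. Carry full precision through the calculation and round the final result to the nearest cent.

1 Jan – 29 Nov 2031: 333 days × 3326 kWh/day = 1,107,558 kWh at £0.05/kWh → £55,377.90
30 Nov – 31 Dec 2031: 32 days × 3326 kWh/day = 106,432 kWh at £0.11/kWh → £11,707.52

£67,085.42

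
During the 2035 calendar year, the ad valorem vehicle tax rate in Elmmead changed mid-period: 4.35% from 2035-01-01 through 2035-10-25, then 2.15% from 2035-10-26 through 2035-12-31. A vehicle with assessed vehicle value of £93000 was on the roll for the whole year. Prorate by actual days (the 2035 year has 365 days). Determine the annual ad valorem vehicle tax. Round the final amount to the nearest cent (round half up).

£3669.93

2035-01-01 to 2035-10-25: 298 days at 4.35% → £93000 × 4.35% × 298/365 = £3302.9014
2035-10-26 to 2035-12-31: 67 days at 2.15% → £93000 × 2.15% × 67/365 = £367.0315
Total = £3669.9329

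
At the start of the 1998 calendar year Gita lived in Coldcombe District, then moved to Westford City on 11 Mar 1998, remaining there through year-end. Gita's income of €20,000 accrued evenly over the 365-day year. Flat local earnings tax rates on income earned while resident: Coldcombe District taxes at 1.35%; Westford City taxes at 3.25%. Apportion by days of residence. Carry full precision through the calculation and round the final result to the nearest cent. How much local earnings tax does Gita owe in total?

€578.16

Coldcombe District, 1 Jan – 10 Mar 1998: 69 days → €20,000 × 1.35% × 69/365 = €51.0411
Westford City, 11 Mar – 31 Dec 1998: 296 days → €20,000 × 3.25% × 296/365 = €527.1233
Total = €578.1644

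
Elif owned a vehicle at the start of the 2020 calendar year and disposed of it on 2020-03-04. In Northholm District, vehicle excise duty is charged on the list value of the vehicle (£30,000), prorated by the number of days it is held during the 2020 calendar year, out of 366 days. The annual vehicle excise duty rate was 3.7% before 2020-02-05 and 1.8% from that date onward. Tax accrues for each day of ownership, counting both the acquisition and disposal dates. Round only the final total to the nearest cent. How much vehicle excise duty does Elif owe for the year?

2020-01-01 to 2020-02-04: 35 days at 3.7% → £30,000 × 3.7% × 35/366 = £106.1475
2020-02-05 to 2020-03-04: 29 days at 1.8% → £30,000 × 1.8% × 29/366 = £42.7869
Total = £148.9344

£148.93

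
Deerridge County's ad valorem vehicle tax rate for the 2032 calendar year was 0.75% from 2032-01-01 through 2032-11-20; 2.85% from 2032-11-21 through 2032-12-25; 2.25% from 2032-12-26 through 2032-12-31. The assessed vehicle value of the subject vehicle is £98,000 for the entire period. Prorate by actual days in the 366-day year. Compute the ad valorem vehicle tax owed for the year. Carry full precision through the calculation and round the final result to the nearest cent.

£955.90

2032-01-01 to 2032-11-20: 325 days at 0.75% → £98,000 × 0.75% × 325/366 = £652.6639
2032-11-21 to 2032-12-25: 35 days at 2.85% → £98,000 × 2.85% × 35/366 = £267.0902
2032-12-26 to 2032-12-31: 6 days at 2.25% → £98,000 × 2.25% × 6/366 = £36.1475
Total = £955.9016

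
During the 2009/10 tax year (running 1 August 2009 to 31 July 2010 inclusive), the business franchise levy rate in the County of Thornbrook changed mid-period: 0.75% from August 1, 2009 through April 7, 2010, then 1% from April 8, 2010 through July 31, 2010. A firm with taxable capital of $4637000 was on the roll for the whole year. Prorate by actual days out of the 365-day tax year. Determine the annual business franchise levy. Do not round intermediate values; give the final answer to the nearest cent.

August 1, 2009 – April 7, 2010: 250 days at 0.75% → $4637000 × 0.75% × 250/365 = $23820.2055
April 8 – July 31, 2010: 115 days at 1% → $4637000 × 1% × 115/365 = $14609.7260
Total = $38429.9315

$38429.93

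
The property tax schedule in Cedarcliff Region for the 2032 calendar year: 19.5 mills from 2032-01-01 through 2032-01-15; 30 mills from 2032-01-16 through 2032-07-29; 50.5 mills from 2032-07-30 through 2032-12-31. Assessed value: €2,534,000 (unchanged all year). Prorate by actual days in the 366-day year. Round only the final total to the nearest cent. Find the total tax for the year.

€96,928.96

2032-01-01 to 2032-01-15: 15 days at 19.5 mills → €2,534,000 × 1.95% × 15/366 = €2,025.1230
2032-01-16 to 2032-07-29: 196 days at 30 mills → €2,534,000 × 3% × 196/366 = €40,710.1639
2032-07-30 to 2032-12-31: 155 days at 50.5 mills → €2,534,000 × 5.05% × 155/366 = €54,193.6749
Total = €96,928.9617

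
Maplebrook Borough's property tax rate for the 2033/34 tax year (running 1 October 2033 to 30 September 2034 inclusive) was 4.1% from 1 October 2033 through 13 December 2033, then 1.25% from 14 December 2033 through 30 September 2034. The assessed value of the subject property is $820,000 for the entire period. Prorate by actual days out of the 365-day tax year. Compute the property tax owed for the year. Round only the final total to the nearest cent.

$14,988.03

1 October – 13 December 2033: 74 days at 4.1% → $820,000 × 4.1% × 74/365 = $6,816.1096
14 December 2033 – 30 September 2034: 291 days at 1.25% → $820,000 × 1.25% × 291/365 = $8,171.9178
Total = $14,988.0274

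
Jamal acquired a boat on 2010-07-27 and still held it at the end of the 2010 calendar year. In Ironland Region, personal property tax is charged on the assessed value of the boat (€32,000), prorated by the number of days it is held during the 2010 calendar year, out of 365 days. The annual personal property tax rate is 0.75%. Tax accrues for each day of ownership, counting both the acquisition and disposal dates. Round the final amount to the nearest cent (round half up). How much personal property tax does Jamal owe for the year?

Days held (2010-07-27 to 2010-12-31): 158 out of 365
Tax = €32,000 × 0.75% × 158/365 = €103.8904

€103.89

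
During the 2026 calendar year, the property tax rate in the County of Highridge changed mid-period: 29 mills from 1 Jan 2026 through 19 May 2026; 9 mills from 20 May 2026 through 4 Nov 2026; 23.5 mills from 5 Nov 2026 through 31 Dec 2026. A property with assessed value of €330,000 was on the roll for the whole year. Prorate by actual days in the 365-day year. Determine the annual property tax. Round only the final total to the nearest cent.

€6,230.67

1 Jan – 19 May 2026: 139 days at 29 mills → €330,000 × 2.9% × 139/365 = €3,644.4658
20 May – 4 Nov 2026: 169 days at 9 mills → €330,000 × 0.9% × 169/365 = €1,375.1507
5 Nov – 31 Dec 2026: 57 days at 23.5 mills → €330,000 × 2.35% × 57/365 = €1,211.0548
Total = €6,230.6712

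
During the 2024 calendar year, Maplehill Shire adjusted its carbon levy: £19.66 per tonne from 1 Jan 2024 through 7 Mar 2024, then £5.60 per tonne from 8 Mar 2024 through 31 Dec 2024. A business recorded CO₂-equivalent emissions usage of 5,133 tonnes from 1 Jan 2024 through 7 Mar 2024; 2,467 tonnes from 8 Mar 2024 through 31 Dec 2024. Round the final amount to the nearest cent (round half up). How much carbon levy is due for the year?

1 Jan – 7 Mar 2024: 5,133 tonnes at £19.66/tonne → £100914.78
8 Mar – 31 Dec 2024: 2,467 tonnes at £5.60/tonne → £13815.20

£114729.98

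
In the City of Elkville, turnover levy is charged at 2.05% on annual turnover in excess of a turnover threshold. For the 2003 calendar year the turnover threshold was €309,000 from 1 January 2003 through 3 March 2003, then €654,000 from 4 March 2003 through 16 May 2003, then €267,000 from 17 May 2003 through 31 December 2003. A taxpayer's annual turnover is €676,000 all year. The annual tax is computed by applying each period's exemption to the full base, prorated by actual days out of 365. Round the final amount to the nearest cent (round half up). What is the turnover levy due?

€6,629.81

1 January – 3 March 2003: 62 days, exemption €309,000 → (€676,000 − €309,000) × 2.05% × 62/365 = €1,277.9644
4 March – 16 May 2003: 74 days, exemption €654,000 → (€676,000 − €654,000) × 2.05% × 74/365 = €91.4356
17 May – 31 December 2003: 229 days, exemption €267,000 → (€676,000 − €267,000) × 2.05% × 229/365 = €5,260.4123
Total = €6,629.8123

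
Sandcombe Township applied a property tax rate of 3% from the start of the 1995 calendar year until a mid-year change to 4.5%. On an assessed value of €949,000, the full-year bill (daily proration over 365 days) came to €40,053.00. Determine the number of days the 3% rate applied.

68 days

Let d = days at the first rate; then 365 − d days at the second rate.
€949,000 × [3%·d + 4.5%·(365−d)] / 365 = €40,053.00
Solving gives d = 68, so the new rate took effect on 10 March 1995.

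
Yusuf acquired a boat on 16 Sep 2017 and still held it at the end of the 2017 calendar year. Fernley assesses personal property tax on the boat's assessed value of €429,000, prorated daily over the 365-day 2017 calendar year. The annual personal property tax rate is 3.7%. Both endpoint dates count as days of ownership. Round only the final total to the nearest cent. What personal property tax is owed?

Days held (16 Sep – 31 Dec 2017): 107 out of 365
Tax = €429,000 × 3.7% × 107/365 = €4,653.1808

€4,653.18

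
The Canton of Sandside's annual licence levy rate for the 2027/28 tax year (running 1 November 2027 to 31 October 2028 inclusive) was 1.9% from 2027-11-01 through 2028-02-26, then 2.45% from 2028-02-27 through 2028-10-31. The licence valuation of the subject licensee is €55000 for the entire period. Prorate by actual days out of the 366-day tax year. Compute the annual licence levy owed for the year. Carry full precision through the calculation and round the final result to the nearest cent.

€1249.97

2027-11-01 to 2028-02-26: 118 days at 1.9% → €55000 × 1.9% × 118/366 = €336.9126
2028-02-27 to 2028-10-31: 248 days at 2.45% → €55000 × 2.45% × 248/366 = €913.0601
Total = €1249.9727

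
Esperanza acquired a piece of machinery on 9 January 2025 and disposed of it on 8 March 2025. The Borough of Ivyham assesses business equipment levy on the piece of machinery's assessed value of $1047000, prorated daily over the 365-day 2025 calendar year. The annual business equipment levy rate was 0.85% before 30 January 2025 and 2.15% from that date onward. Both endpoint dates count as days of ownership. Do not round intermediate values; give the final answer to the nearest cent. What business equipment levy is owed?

9 January – 29 January 2025: 21 days at 0.85% → $1047000 × 0.85% × 21/365 = $512.0260
30 January – 8 March 2025: 38 days at 2.15% → $1047000 × 2.15% × 38/365 = $2343.5589
Total = $2855.5849

$2855.58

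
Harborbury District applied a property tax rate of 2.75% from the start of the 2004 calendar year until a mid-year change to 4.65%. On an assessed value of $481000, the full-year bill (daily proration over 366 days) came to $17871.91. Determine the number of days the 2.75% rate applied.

Let d = days at the first rate; then 366 − d days at the second rate.
$481000 × [2.75%·d + 4.65%·(366−d)] / 366 = $17871.91
Solving gives d = 180, so the new rate took effect on 29 June 2004.

180 days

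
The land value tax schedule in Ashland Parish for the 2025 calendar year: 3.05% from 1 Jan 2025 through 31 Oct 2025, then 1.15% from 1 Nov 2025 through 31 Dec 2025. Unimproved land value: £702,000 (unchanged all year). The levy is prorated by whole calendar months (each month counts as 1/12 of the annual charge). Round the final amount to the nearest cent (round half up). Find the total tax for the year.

1 Jan – 31 Oct 2025: 10 months at 3.05% → £702,000 × 3.05% × 10/12 = £17,842.5000
1 Nov – 31 Dec 2025: 2 months at 1.15% → £702,000 × 1.15% × 2/12 = £1,345.5000
Total = £19,188.0000

£19,188.00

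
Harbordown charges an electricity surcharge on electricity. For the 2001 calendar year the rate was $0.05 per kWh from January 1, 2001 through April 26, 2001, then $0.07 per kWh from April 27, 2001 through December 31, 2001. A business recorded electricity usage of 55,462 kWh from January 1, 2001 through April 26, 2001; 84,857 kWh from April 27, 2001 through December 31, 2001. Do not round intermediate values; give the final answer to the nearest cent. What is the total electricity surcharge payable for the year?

$8,713.09

January 1 – April 26, 2001: 55,462 kWh at $0.05/kWh → $2,773.10
April 27 – December 31, 2001: 84,857 kWh at $0.07/kWh → $5,939.99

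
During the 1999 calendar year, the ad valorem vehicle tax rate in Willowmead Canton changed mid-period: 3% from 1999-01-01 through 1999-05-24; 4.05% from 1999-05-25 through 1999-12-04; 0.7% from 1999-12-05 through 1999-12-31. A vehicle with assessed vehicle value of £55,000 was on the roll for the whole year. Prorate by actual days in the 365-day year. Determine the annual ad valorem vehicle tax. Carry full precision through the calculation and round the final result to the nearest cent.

£1,863.37

1999-01-01 to 1999-05-24: 144 days at 3% → £55,000 × 3% × 144/365 = £650.9589
1999-05-25 to 1999-12-04: 194 days at 4.05% → £55,000 × 4.05% × 194/365 = £1,183.9315
1999-12-05 to 1999-12-31: 27 days at 0.7% → £55,000 × 0.7% × 27/365 = £28.4795
Total = £1,863.3699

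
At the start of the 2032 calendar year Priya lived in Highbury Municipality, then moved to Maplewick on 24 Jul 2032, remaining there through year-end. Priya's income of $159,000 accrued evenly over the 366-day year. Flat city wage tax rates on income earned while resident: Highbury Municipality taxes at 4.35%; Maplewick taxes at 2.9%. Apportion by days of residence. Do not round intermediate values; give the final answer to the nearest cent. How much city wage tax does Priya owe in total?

$5,902.33

Highbury Municipality, 1 Jan – 23 Jul 2032: 205 days → $159,000 × 4.35% × 205/366 = $3,873.9959
Maplewick, 24 Jul – 31 Dec 2032: 161 days → $159,000 × 2.9% × 161/366 = $2,028.3361
Total = $5,902.3320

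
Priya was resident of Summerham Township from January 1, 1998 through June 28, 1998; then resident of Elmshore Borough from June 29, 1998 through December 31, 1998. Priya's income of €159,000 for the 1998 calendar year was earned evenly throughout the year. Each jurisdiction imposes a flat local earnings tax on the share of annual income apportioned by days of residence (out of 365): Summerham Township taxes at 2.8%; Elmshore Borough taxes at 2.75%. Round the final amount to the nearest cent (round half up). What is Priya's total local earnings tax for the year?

€4,411.49

Summerham Township, January 1 – June 28, 1998: 179 days → €159,000 × 2.8% × 179/365 = €2,183.3096
Elmshore Borough, June 29 – December 31, 1998: 186 days → €159,000 × 2.75% × 186/365 = €2,228.1781
Total = €4,411.4877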